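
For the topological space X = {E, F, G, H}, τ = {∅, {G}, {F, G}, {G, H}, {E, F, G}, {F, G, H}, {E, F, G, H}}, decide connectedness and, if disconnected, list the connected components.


(X, τ) is connected.

Find clopen sets (U ∈ τ with X ∖ U ∈ τ):
  U = ∅, X ∖ U = {E, F, G, H} — both open, so U is clopen.
  U = {E, F, G, H}, X ∖ U = ∅ — both open, so U is clopen.
Only trivial clopens (∅ and X) exist, so (X, τ) is connected.
Compute connected components by grouping points that agree on all clopens:
  component: {E, F, G, H}


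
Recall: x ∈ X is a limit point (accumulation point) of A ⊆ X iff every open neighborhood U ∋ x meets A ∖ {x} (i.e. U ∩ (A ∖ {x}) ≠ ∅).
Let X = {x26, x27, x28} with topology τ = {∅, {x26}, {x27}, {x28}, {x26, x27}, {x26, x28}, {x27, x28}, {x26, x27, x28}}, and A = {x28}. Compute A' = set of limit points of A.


A' = ∅

For each x ∈ X, list the open sets U ∈ τ with x ∈ U, then check whether U ∩ (A ∖ {x}) ≠ ∅ for every such U.
  x = x26: open {x26} ∋ x has {x26} ∩ (A ∖ {x26}) = ∅, so x is NOT a limit point.
  x = x27: open {x27} ∋ x has {x27} ∩ (A ∖ {x27}) = ∅, so x is NOT a limit point.
  x = x28: open {x28} ∋ x has {x28} ∩ (A ∖ {x28}) = ∅, so x is NOT a limit point.
Collecting: A' = ∅.


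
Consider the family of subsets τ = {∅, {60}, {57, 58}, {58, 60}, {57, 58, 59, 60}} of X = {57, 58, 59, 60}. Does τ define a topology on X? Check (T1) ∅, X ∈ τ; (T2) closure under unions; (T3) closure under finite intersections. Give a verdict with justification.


τ is NOT a topology on X.

Axiom (T1): ∅ ∈ τ? Yes; X ∈ τ? Yes.
Axiom (T2/T3): check pairwise unions and intersections of members of τ.
Counterexample for (T2): {60} ∪ {57, 58} = {57, 58, 60} ∉ τ. Therefore τ is NOT a topology.


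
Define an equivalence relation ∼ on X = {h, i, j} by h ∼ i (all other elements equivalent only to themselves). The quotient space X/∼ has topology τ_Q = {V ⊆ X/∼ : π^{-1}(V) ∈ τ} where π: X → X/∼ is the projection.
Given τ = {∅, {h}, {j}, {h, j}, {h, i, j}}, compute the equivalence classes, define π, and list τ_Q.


X/∼ = {[h=i], [j]}; |τ_Q| = 3.

Equivalence classes: [h=i], [j].
Quotient map π: X → X/∼ sends h ↦ [h=i], i ↦ [h=i], j ↦ [j].
For each subset V ⊆ X/∼, compute π^{-1}(V) ⊆ X and check whether π^{-1}(V) ∈ τ. V is open in τ_Q iff π^{-1}(V) ∈ τ.
  V = {}: π^{-1}(V) = ∅ ∈ τ ✓.
  V = {[h=i]}: π^{-1}(V) = {h, i} ∉ τ ✗.
  V = {[j]}: π^{-1}(V) = {j} ∈ τ ✓.
  V = {[h=i], [j]}: π^{-1}(V) = {h, i, j} ∈ τ ✓.
Open sets in the quotient: τ_Q = {{}, {[j]}, {[h=i], [j]}} (3 elements).


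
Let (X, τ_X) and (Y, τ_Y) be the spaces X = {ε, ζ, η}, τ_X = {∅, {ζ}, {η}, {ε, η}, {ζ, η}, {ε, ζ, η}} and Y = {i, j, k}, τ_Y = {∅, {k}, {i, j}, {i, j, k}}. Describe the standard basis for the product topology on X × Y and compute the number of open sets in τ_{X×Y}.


Basis B = {∅ × ∅, {ζ} × {k}, {η} × {k}, {ε, η} × {k}, {ζ} × {i, j}, {ζ, η} × {k}, {η} × {i, j}, {ε, ζ, η} × {k}, {ζ} × {i, j, k}, {η} × {i, j, k}, {ε, η} × {i, j}, {ζ, η} × {i, j}, {ε, η} × {i, j, k}, {ε, ζ, η} × {i, j}, {ζ, η} × {i, j, k}, {ε, ζ, η} × {i, j, k}}; |τ_{X×Y}| = 36.

Enumerate products U × V with U ∈ τ_X, V ∈ τ_Y (deduplicated):
  ∅ × ∅ = {} (∅)
  {ζ} × {k} = {(ζ,k)}
  {η} × {k} = {(η,k)}
  {ε, η} × {k} = {(ε,k), (η,k)}
  {ζ} × {i, j} = {(ζ,i), (ζ,j)}
  {ζ, η} × {k} = {(ζ,k), (η,k)}
  {η} × {i, j} = {(η,i), (η,j)}
  {ε, ζ, η} × {k} = {(ε,k), (ζ,k), (η,k)}
  {ζ} × {i, j, k} = {(ζ,i), (ζ,j), (ζ,k)}
  {η} × {i, j, k} = {(η,i), (η,j), (η,k)}
  {ε, η} × {i, j} = {(ε,i), (ε,j), (η,i), (η,j)}
  {ζ, η} × {i, j} = {(ζ,i), (ζ,j), (η,i), (η,j)}
  {ε, η} × {i, j, k} = {(ε,i), (ε,j), (ε,k), (η,i), (η,j), (η,k)}
  {ε, ζ, η} × {i, j} = {(ε,i), (ε,j), (ζ,i), (ζ,j), (η,i), (η,j)}
  {ζ, η} × {i, j, k} = {(ζ,i), (ζ,j), (ζ,k), (η,i), (η,j), (η,k)}
  {ε, ζ, η} × {i, j, k} = {(ε,i), (ε,j), (ε,k), (ζ,i), (ζ,j), (ζ,k), (η,i), (η,j), (η,k)}
These 16 distinct sets form the basis B.
Close under arbitrary unions to get τ_{X×Y}; counting gives |τ_{X×Y}| = 36.


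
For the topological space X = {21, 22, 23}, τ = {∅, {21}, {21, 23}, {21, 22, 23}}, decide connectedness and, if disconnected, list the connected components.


(X, τ) is connected.

Find clopen sets (U ∈ τ with X ∖ U ∈ τ):
  U = ∅, X ∖ U = {21, 22, 23} — both open, so U is clopen.
  U = {21, 22, 23}, X ∖ U = ∅ — both open, so U is clopen.
Only trivial clopens (∅ and X) exist, so (X, τ) is connected.
Compute connected components by grouping points that agree on all clopens:
  component: {21, 22, 23}


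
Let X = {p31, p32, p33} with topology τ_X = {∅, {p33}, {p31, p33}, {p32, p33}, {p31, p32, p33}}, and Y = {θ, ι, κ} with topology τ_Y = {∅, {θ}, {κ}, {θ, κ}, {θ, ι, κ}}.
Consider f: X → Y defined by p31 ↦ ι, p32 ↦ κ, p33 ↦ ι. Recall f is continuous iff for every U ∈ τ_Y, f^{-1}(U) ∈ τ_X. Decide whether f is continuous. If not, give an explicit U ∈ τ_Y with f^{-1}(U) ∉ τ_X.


f is NOT continuous.

Compute f^{-1}(U) for each U ∈ τ_Y:
  U = ∅: f^{-1}(U) = ∅ ∈ τ_X ✓.
  U = {θ}: f^{-1}(U) = ∅ ∈ τ_X ✓.
  U = {κ}: f^{-1}(U) = {p32} ∉ τ_X ✗.
  U = {θ, κ}: f^{-1}(U) = {p32} ∉ τ_X ✗.
  U = {θ, ι, κ}: f^{-1}(U) = {p31, p32, p33} ∈ τ_X ✓.
Found U = {κ} with f^{-1}(U) = {p32} not in τ_X. Therefore f is NOT continuous.


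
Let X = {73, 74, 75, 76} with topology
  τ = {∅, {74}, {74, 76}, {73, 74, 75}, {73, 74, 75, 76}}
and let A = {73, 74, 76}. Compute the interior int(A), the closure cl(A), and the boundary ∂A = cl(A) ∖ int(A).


int(A) = {74, 76}, cl(A) = {73, 74, 75, 76}, ∂A = {73, 75}.

Closed sets in (X, τ) are complements of opens:
  closed(X, τ) = {∅, {76}, {73, 75}, {73, 75, 76}, {73, 74, 75, 76}}.
int(A) = ⋃ {U ∈ τ : U ⊆ A}. Opens contained in A: ∅, {74}, {74, 76}.
Taking the union of these: int(A) = {74, 76}.
cl(A) = ⋂ {C closed : A ⊆ C}. Closed sets containing A: {73, 74, 75, 76}.
Intersecting these: cl(A) = {73, 74, 75, 76}.
∂A = cl(A) ∖ int(A) = {73, 74, 75, 76} ∖ {74, 76} = {73, 75}.


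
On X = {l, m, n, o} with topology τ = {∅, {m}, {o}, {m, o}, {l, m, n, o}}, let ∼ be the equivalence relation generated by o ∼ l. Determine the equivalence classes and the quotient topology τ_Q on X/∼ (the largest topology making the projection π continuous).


X/∼ = {[l=o], [m], [n]}; |τ_Q| = 3.

Equivalence classes: [l=o], [m], [n].
Quotient map π: X → X/∼ sends l ↦ [l=o], m ↦ [m], n ↦ [n], o ↦ [l=o].
For each subset V ⊆ X/∼, compute π^{-1}(V) ⊆ X and check whether π^{-1}(V) ∈ τ. V is open in τ_Q iff π^{-1}(V) ∈ τ.
  V = {}: π^{-1}(V) = ∅ ∈ τ ✓.
  V = {[l=o]}: π^{-1}(V) = {l, o} ∉ τ ✗.
  V = {[m]}: π^{-1}(V) = {m} ∈ τ ✓.
  V = {[l=o], [m]}: π^{-1}(V) = {l, m, o} ∉ τ ✗.
  V = {[n]}: π^{-1}(V) = {n} ∉ τ ✗.
  V = {[l=o], [n]}: π^{-1}(V) = {l, n, o} ∉ τ ✗.
  V = {[m], [n]}: π^{-1}(V) = {m, n} ∉ τ ✗.
  V = {[l=o], [m], [n]}: π^{-1}(V) = {l, m, n, o} ∈ τ ✓.
Open sets in the quotient: τ_Q = {{}, {[m]}, {[l=o], [m], [n]}} (3 elements).


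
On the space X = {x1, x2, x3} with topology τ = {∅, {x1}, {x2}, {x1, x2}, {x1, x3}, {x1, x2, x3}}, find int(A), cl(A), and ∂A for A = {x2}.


int(A) = {x2}, cl(A) = {x2}, ∂A = ∅.

Closed sets in (X, τ) are complements of opens:
  closed(X, τ) = {∅, {x2}, {x3}, {x1, x3}, {x2, x3}, {x1, x2, x3}}.
int(A) = ⋃ {U ∈ τ : U ⊆ A}. Opens contained in A: ∅, {x2}.
Taking the union of these: int(A) = {x2}.
cl(A) = ⋂ {C closed : A ⊆ C}. Closed sets containing A: {x2}, {x2, x3}, {x1, x2, x3}.
Intersecting these: cl(A) = {x2}.
∂A = cl(A) ∖ int(A) = {x2} ∖ {x2} = ∅.


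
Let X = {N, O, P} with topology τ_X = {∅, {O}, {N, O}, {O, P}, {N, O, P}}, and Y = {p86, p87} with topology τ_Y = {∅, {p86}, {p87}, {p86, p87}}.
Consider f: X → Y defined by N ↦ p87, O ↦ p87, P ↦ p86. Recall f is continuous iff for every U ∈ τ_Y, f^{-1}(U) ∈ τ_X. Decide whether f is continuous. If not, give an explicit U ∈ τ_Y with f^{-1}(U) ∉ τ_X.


f is NOT continuous.

Compute f^{-1}(U) for each U ∈ τ_Y:
  U = ∅: f^{-1}(U) = ∅ ∈ τ_X ✓.
  U = {p86}: f^{-1}(U) = {P} ∉ τ_X ✗.
  U = {p87}: f^{-1}(U) = {N, O} ∈ τ_X ✓.
  U = {p86, p87}: f^{-1}(U) = {N, O, P} ∈ τ_X ✓.
Found U = {p86} with f^{-1}(U) = {P} not in τ_X. Therefore f is NOT continuous.


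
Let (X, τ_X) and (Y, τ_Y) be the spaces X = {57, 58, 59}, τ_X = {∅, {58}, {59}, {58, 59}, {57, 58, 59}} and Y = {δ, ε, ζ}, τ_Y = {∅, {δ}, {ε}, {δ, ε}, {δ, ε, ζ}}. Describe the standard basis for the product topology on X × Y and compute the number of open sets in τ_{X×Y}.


Basis B = {∅ × ∅, {58} × {δ}, {58} × {ε}, {59} × {δ}, {59} × {ε}, {58} × {δ, ε}, {58, 59} × {δ}, {58, 59} × {ε}, {59} × {δ, ε}, {57, 58, 59} × {δ}, {57, 58, 59} × {ε}, {58} × {δ, ε, ζ}, {59} × {δ, ε, ζ}, {58, 59} × {δ, ε}, {57, 58, 59} × {δ, ε}, {58, 59} × {δ, ε, ζ}, {57, 58, 59} × {δ, ε, ζ}}; |τ_{X×Y}| = 48.

Enumerate products U × V with U ∈ τ_X, V ∈ τ_Y (deduplicated):
  ∅ × ∅ = {} (∅)
  {58} × {δ} = {(58,δ)}
  {58} × {ε} = {(58,ε)}
  {59} × {δ} = {(59,δ)}
  {59} × {ε} = {(59,ε)}
  {58} × {δ, ε} = {(58,δ), (58,ε)}
  {58, 59} × {δ} = {(58,δ), (59,δ)}
  {58, 59} × {ε} = {(58,ε), (59,ε)}
  {59} × {δ, ε} = {(59,δ), (59,ε)}
  {57, 58, 59} × {δ} = {(57,δ), (58,δ), (59,δ)}
  {57, 58, 59} × {ε} = {(57,ε), (58,ε), (59,ε)}
  {58} × {δ, ε, ζ} = {(58,δ), (58,ε), (58,ζ)}
  {59} × {δ, ε, ζ} = {(59,δ), (59,ε), (59,ζ)}
  {58, 59} × {δ, ε} = {(58,δ), (58,ε), (59,δ), (59,ε)}
  {57, 58, 59} × {δ, ε} = {(57,δ), (57,ε), (58,δ), (58,ε), (59,δ), (59,ε)}
  {58, 59} × {δ, ε, ζ} = {(58,δ), (58,ε), (58,ζ), (59,δ), (59,ε), (59,ζ)}
  {57, 58, 59} × {δ, ε, ζ} = {(57,δ), (57,ε), (57,ζ), (58,δ), (58,ε), (58,ζ), (59,δ), (59,ε), (59,ζ)}
These 17 distinct sets form the basis B.
Close under arbitrary unions to get τ_{X×Y}; counting gives |τ_{X×Y}| = 48.


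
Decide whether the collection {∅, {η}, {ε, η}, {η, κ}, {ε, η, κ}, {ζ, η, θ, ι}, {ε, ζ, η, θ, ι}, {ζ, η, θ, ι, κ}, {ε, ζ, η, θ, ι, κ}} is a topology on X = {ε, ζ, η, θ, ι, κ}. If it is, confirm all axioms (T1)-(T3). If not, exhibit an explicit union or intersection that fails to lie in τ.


τ IS a topology on X.

Axiom (T1): ∅ ∈ τ? Yes; X ∈ τ? Yes.
Axiom (T2/T3): check pairwise unions and intersections of members of τ.
All pairwise intersections and unions checked — each lies in τ. Therefore τ satisfies (T1), (T2), (T3): it IS a topology on X.


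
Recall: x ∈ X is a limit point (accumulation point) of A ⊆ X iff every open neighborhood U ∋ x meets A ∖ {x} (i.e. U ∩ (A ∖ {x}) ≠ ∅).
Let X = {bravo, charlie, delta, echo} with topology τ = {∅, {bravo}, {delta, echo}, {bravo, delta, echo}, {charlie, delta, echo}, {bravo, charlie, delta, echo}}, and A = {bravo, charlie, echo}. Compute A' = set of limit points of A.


A' = {charlie, delta}

For each x ∈ X, list the open sets U ∈ τ with x ∈ U, then check whether U ∩ (A ∖ {x}) ≠ ∅ for every such U.
  x = bravo: open {bravo} ∋ x has {bravo} ∩ (A ∖ {bravo}) = ∅, so x is NOT a limit point.
  x = charlie: opens ∋ x are {charlie, delta, echo}, {bravo, charlie, delta, echo}; each meets A ∖ {charlie}, so x IS a limit point.
  x = delta: opens ∋ x are {delta, echo}, {bravo, delta, echo}, {charlie, delta, echo}, {bravo, charlie, delta, echo}; each meets A ∖ {delta}, so x IS a limit point.
  x = echo: open {delta, echo} ∋ x has {delta, echo} ∩ (A ∖ {echo}) = ∅, so x is NOT a limit point.
Collecting: A' = {charlie, delta}.


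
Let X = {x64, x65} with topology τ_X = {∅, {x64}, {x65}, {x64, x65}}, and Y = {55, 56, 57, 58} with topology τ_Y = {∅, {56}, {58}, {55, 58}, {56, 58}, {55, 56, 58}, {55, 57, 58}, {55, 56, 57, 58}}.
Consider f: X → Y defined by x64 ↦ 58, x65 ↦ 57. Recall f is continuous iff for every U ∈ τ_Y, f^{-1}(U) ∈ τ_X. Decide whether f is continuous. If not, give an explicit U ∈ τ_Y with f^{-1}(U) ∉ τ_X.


f IS continuous.

Compute f^{-1}(U) for each U ∈ τ_Y:
  U = ∅: f^{-1}(U) = ∅ ∈ τ_X ✓.
  U = {56}: f^{-1}(U) = ∅ ∈ τ_X ✓.
  U = {58}: f^{-1}(U) = {x64} ∈ τ_X ✓.
  U = {55, 58}: f^{-1}(U) = {x64} ∈ τ_X ✓.
  U = {56, 58}: f^{-1}(U) = {x64} ∈ τ_X ✓.
  U = {55, 56, 58}: f^{-1}(U) = {x64} ∈ τ_X ✓.
  U = {55, 57, 58}: f^{-1}(U) = {x64, x65} ∈ τ_X ✓.
  U = {55, 56, 57, 58}: f^{-1}(U) = {x64, x65} ∈ τ_X ✓.
Every preimage lies in τ_X, so f IS continuous.


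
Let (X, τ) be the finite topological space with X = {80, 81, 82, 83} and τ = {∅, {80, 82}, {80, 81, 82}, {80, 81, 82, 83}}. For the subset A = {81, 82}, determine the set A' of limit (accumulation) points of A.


A' = {80, 81, 83}

For each x ∈ X, list the open sets U ∈ τ with x ∈ U, then check whether U ∩ (A ∖ {x}) ≠ ∅ for every such U.
  x = 80: opens ∋ x are {80, 82}, {80, 81, 82}, {80, 81, 82, 83}; each meets A ∖ {80}, so x IS a limit point.
  x = 81: opens ∋ x are {80, 81, 82}, {80, 81, 82, 83}; each meets A ∖ {81}, so x IS a limit point.
  x = 82: open {80, 82} ∋ x has {80, 82} ∩ (A ∖ {82}) = ∅, so x is NOT a limit point.
  x = 83: opens ∋ x are {80, 81, 82, 83}; each meets A ∖ {83}, so x IS a limit point.
Collecting: A' = {80, 81, 83}.


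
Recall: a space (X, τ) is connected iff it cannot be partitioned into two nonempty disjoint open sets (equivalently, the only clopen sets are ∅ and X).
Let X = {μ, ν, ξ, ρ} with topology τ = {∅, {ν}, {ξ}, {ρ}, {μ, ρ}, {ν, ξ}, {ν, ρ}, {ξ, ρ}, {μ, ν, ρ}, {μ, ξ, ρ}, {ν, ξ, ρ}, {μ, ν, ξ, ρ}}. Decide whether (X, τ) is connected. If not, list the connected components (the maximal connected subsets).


(X, τ) is disconnected; components = [{ν}, {ξ}, {μ, ρ}].

Find clopen sets (U ∈ τ with X ∖ U ∈ τ):
  U = ∅, X ∖ U = {μ, ν, ξ, ρ} — both open, so U is clopen.
  U = {ν}, X ∖ U = {μ, ξ, ρ} — both open, so U is clopen.
  U = {ξ}, X ∖ U = {μ, ν, ρ} — both open, so U is clopen.
  U = {μ, ρ}, X ∖ U = {ν, ξ} — both open, so U is clopen.
  U = {ν, ξ}, X ∖ U = {μ, ρ} — both open, so U is clopen.
  U = {μ, ν, ρ}, X ∖ U = {ξ} — both open, so U is clopen.
  U = {μ, ξ, ρ}, X ∖ U = {ν} — both open, so U is clopen.
  U = {μ, ν, ξ, ρ}, X ∖ U = ∅ — both open, so U is clopen.
Nontrivial clopen(s) exist: e.g. {μ, ν, ρ}. So (X, τ) is disconnected.
Compute connected components by grouping points that agree on all clopens:
  component: {ν}
  component: {ξ}
  component: {μ, ρ}


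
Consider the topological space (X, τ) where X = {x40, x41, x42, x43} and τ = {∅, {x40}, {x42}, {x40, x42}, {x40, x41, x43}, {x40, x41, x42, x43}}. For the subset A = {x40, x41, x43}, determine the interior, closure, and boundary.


int(A) = {x40, x41, x43}, cl(A) = {x40, x41, x43}, ∂A = ∅.

Closed sets in (X, τ) are complements of opens:
  closed(X, τ) = {∅, {x42}, {x41, x43}, {x40, x41, x43}, {x41, x42, x43}, {x40, x41, x42, x43}}.
int(A) = ⋃ {U ∈ τ : U ⊆ A}. Opens contained in A: ∅, {x40}, {x40, x41, x43}.
Taking the union of these: int(A) = {x40, x41, x43}.
cl(A) = ⋂ {C closed : A ⊆ C}. Closed sets containing A: {x40, x41, x43}, {x40, x41, x42, x43}.
Intersecting these: cl(A) = {x40, x41, x43}.
∂A = cl(A) ∖ int(A) = {x40, x41, x43} ∖ {x40, x41, x43} = ∅.


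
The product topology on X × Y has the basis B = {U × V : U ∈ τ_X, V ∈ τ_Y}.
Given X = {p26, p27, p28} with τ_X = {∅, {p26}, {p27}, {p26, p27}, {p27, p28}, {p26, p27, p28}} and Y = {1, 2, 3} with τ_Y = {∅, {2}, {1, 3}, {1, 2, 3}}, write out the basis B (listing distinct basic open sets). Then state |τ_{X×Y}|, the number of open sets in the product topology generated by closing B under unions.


Basis B = {∅ × ∅, {p26} × {2}, {p27} × {2}, {p26} × {1, 3}, {p26, p27} × {2}, {p27} × {1, 3}, {p27, p28} × {2}, {p26} × {1, 2, 3}, {p26, p27, p28} × {2}, {p27} × {1, 2, 3}, {p26, p27} × {1, 3}, {p27, p28} × {1, 3}, {p26, p27} × {1, 2, 3}, {p26, p27, p28} × {1, 3}, {p27, p28} × {1, 2, 3}, {p26, p27, p28} × {1, 2, 3}}; |τ_{X×Y}| = 36.

Enumerate products U × V with U ∈ τ_X, V ∈ τ_Y (deduplicated):
  ∅ × ∅ = {} (∅)
  {p26} × {2} = {(p26,2)}
  {p27} × {2} = {(p27,2)}
  {p26} × {1, 3} = {(p26,1), (p26,3)}
  {p26, p27} × {2} = {(p26,2), (p27,2)}
  {p27} × {1, 3} = {(p27,1), (p27,3)}
  {p27, p28} × {2} = {(p27,2), (p28,2)}
  {p26} × {1, 2, 3} = {(p26,1), (p26,2), (p26,3)}
  {p26, p27, p28} × {2} = {(p26,2), (p27,2), (p28,2)}
  {p27} × {1, 2, 3} = {(p27,1), (p27,2), (p27,3)}
  {p26, p27} × {1, 3} = {(p26,1), (p26,3), (p27,1), (p27,3)}
  {p27, p28} × {1, 3} = {(p27,1), (p27,3), (p28,1), (p28,3)}
  {p26, p27} × {1, 2, 3} = {(p26,1), (p26,2), (p26,3), (p27,1), (p27,2), (p27,3)}
  {p26, p27, p28} × {1, 3} = {(p26,1), (p26,3), (p27,1), (p27,3), (p28,1), (p28,3)}
  {p27, p28} × {1, 2, 3} = {(p27,1), (p27,2), (p27,3), (p28,1), (p28,2), (p28,3)}
  {p26, p27, p28} × {1, 2, 3} = {(p26,1), (p26,2), (p26,3), (p27,1), (p27,2), (p27,3), (p28,1), (p28,2), (p28,3)}
These 16 distinct sets form the basis B.
Close under arbitrary unions to get τ_{X×Y}; counting gives |τ_{X×Y}| = 36.


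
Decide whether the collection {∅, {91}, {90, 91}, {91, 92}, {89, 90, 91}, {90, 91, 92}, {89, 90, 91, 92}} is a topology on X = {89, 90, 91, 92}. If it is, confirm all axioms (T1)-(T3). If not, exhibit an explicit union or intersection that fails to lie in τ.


τ IS a topology on X.

Axiom (T1): ∅ ∈ τ? Yes; X ∈ τ? Yes.
Axiom (T2/T3): check pairwise unions and intersections of members of τ.
All pairwise intersections and unions checked — each lies in τ. Therefore τ satisfies (T1), (T2), (T3): it IS a topology on X.


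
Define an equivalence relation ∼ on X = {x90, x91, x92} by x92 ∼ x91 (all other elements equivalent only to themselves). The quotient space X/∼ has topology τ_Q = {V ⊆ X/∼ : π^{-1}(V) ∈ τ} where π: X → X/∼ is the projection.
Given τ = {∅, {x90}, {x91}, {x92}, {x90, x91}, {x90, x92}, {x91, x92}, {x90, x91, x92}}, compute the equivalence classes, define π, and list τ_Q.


X/∼ = {[x90], [x91=x92]}; |τ_Q| = 4.

Equivalence classes: [x90], [x91=x92].
Quotient map π: X → X/∼ sends x90 ↦ [x90], x91 ↦ [x91=x92], x92 ↦ [x91=x92].
For each subset V ⊆ X/∼, compute π^{-1}(V) ⊆ X and check whether π^{-1}(V) ∈ τ. V is open in τ_Q iff π^{-1}(V) ∈ τ.
  V = {}: π^{-1}(V) = ∅ ∈ τ ✓.
  V = {[x90]}: π^{-1}(V) = {x90} ∈ τ ✓.
  V = {[x91=x92]}: π^{-1}(V) = {x91, x92} ∈ τ ✓.
  V = {[x90], [x91=x92]}: π^{-1}(V) = {x90, x91, x92} ∈ τ ✓.
Open sets in the quotient: τ_Q = {{}, {[x90]}, {[x91=x92]}, {[x90], [x91=x92]}} (4 elements).


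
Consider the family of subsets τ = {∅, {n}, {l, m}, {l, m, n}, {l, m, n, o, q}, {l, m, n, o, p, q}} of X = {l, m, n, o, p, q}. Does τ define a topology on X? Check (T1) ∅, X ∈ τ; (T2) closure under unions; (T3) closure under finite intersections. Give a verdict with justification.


τ IS a topology on X.

Axiom (T1): ∅ ∈ τ? Yes; X ∈ τ? Yes.
Axiom (T2/T3): check pairwise unions and intersections of members of τ.
All pairwise intersections and unions checked — each lies in τ. Therefore τ satisfies (T1), (T2), (T3): it IS a topology on X.


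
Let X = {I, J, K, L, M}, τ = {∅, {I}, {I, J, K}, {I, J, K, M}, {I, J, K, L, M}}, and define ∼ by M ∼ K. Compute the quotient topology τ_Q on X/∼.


X/∼ = {[I], [J], [K=M], [L]}; |τ_Q| = 4.

Equivalence classes: [I], [J], [K=M], [L].
Quotient map π: X → X/∼ sends I ↦ [I], J ↦ [J], K ↦ [K=M], L ↦ [L], M ↦ [K=M].
For each subset V ⊆ X/∼, compute π^{-1}(V) ⊆ X and check whether π^{-1}(V) ∈ τ. V is open in τ_Q iff π^{-1}(V) ∈ τ.
  V = {}: π^{-1}(V) = ∅ ∈ τ ✓.
  V = {[I]}: π^{-1}(V) = {I} ∈ τ ✓.
  V = {[J]}: π^{-1}(V) = {J} ∉ τ ✗.
  V = {[I], [J]}: π^{-1}(V) = {I, J} ∉ τ ✗.
  V = {[K=M]}: π^{-1}(V) = {K, M} ∉ τ ✗.
  V = {[I], [K=M]}: π^{-1}(V) = {I, K, M} ∉ τ ✗.
  V = {[J], [K=M]}: π^{-1}(V) = {J, K, M} ∉ τ ✗.
  V = {[I], [J], [K=M]}: π^{-1}(V) = {I, J, K, M} ∈ τ ✓.
  V = {[L]}: π^{-1}(V) = {L} ∉ τ ✗.
  V = {[I], [L]}: π^{-1}(V) = {I, L} ∉ τ ✗.
  V = {[J], [L]}: π^{-1}(V) = {J, L} ∉ τ ✗.
  V = {[I], [J], [L]}: π^{-1}(V) = {I, J, L} ∉ τ ✗.
  V = {[K=M], [L]}: π^{-1}(V) = {K, L, M} ∉ τ ✗.
  V = {[I], [K=M], [L]}: π^{-1}(V) = {I, K, L, M} ∉ τ ✗.
  V = {[J], [K=M], [L]}: π^{-1}(V) = {J, K, L, M} ∉ τ ✗.
  V = {[I], [J], [K=M], [L]}: π^{-1}(V) = {I, J, K, L, M} ∈ τ ✓.
Open sets in the quotient: τ_Q = {{}, {[I]}, {[I], [J], [K=M]}, {[I], [J], [K=M], [L]}} (4 elements).


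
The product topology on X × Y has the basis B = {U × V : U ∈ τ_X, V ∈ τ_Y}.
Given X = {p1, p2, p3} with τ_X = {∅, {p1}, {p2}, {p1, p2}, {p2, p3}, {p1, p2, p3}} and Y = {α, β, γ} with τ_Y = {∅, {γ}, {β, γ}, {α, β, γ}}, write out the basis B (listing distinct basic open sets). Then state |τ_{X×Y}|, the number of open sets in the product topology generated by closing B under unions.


Basis B = {∅ × ∅, {p1} × {γ}, {p2} × {γ}, {p1} × {β, γ}, {p1, p2} × {γ}, {p2} × {β, γ}, {p2, p3} × {γ}, {p1} × {α, β, γ}, {p1, p2, p3} × {γ}, {p2} × {α, β, γ}, {p1, p2} × {β, γ}, {p2, p3} × {β, γ}, {p1, p2} × {α, β, γ}, {p1, p2, p3} × {β, γ}, {p2, p3} × {α, β, γ}, {p1, p2, p3} × {α, β, γ}}; |τ_{X×Y}| = 40.

Enumerate products U × V with U ∈ τ_X, V ∈ τ_Y (deduplicated):
  ∅ × ∅ = {} (∅)
  {p1} × {γ} = {(p1,γ)}
  {p2} × {γ} = {(p2,γ)}
  {p1} × {β, γ} = {(p1,β), (p1,γ)}
  {p1, p2} × {γ} = {(p1,γ), (p2,γ)}
  {p2} × {β, γ} = {(p2,β), (p2,γ)}
  {p2, p3} × {γ} = {(p2,γ), (p3,γ)}
  {p1} × {α, β, γ} = {(p1,α), (p1,β), (p1,γ)}
  {p1, p2, p3} × {γ} = {(p1,γ), (p2,γ), (p3,γ)}
  {p2} × {α, β, γ} = {(p2,α), (p2,β), (p2,γ)}
  {p1, p2} × {β, γ} = {(p1,β), (p1,γ), (p2,β), (p2,γ)}
  {p2, p3} × {β, γ} = {(p2,β), (p2,γ), (p3,β), (p3,γ)}
  {p1, p2} × {α, β, γ} = {(p1,α), (p1,β), (p1,γ), (p2,α), (p2,β), (p2,γ)}
  {p1, p2, p3} × {β, γ} = {(p1,β), (p1,γ), (p2,β), (p2,γ), (p3,β), (p3,γ)}
  {p2, p3} × {α, β, γ} = {(p2,α), (p2,β), (p2,γ), (p3,α), (p3,β), (p3,γ)}
  {p1, p2, p3} × {α, β, γ} = {(p1,α), (p1,β), (p1,γ), (p2,α), (p2,β), (p2,γ), (p3,α), (p3,β), (p3,γ)}
These 16 distinct sets form the basis B.
Close under arbitrary unions to get τ_{X×Y}; counting gives |τ_{X×Y}| = 40.


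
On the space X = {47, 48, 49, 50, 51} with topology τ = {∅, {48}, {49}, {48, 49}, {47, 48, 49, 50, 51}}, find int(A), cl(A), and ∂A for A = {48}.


int(A) = {48}, cl(A) = {47, 48, 50, 51}, ∂A = {47, 50, 51}.

Closed sets in (X, τ) are complements of opens:
  closed(X, τ) = {∅, {47, 50, 51}, {47, 48, 50, 51}, {47, 49, 50, 51}, {47, 48, 49, 50, 51}}.
int(A) = ⋃ {U ∈ τ : U ⊆ A}. Opens contained in A: ∅, {48}.
Taking the union of these: int(A) = {48}.
cl(A) = ⋂ {C closed : A ⊆ C}. Closed sets containing A: {47, 48, 50, 51}, {47, 48, 49, 50, 51}.
Intersecting these: cl(A) = {47, 48, 50, 51}.
∂A = cl(A) ∖ int(A) = {47, 48, 50, 51} ∖ {48} = {47, 50, 51}.


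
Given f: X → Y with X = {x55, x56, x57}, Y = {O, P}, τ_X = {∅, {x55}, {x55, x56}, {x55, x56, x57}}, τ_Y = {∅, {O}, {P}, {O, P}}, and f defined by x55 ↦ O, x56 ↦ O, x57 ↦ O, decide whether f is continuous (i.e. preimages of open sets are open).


f IS continuous.

Compute f^{-1}(U) for each U ∈ τ_Y:
  U = ∅: f^{-1}(U) = ∅ ∈ τ_X ✓.
  U = {O}: f^{-1}(U) = {x55, x56, x57} ∈ τ_X ✓.
  U = {P}: f^{-1}(U) = ∅ ∈ τ_X ✓.
  U = {O, P}: f^{-1}(U) = {x55, x56, x57} ∈ τ_X ✓.
Every preimage lies in τ_X, so f IS continuous.


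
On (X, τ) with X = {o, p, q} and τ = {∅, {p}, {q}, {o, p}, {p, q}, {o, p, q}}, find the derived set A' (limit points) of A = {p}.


A' = {o}

For each x ∈ X, list the open sets U ∈ τ with x ∈ U, then check whether U ∩ (A ∖ {x}) ≠ ∅ for every such U.
  x = o: opens ∋ x are {o, p}, {o, p, q}; each meets A ∖ {o}, so x IS a limit point.
  x = p: open {p} ∋ x has {p} ∩ (A ∖ {p}) = ∅, so x is NOT a limit point.
  x = q: open {q} ∋ x has {q} ∩ (A ∖ {q}) = ∅, so x is NOT a limit point.
Collecting: A' = {o}.


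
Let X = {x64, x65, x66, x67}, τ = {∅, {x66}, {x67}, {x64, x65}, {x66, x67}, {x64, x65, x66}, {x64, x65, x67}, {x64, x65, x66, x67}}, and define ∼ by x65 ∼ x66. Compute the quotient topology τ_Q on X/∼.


X/∼ = {[x64], [x65=x66], [x67]}; |τ_Q| = 4.

Equivalence classes: [x64], [x65=x66], [x67].
Quotient map π: X → X/∼ sends x64 ↦ [x64], x65 ↦ [x65=x66], x66 ↦ [x65=x66], x67 ↦ [x67].
For each subset V ⊆ X/∼, compute π^{-1}(V) ⊆ X and check whether π^{-1}(V) ∈ τ. V is open in τ_Q iff π^{-1}(V) ∈ τ.
  V = {}: π^{-1}(V) = ∅ ∈ τ ✓.
  V = {[x64]}: π^{-1}(V) = {x64} ∉ τ ✗.
  V = {[x65=x66]}: π^{-1}(V) = {x65, x66} ∉ τ ✗.
  V = {[x64], [x65=x66]}: π^{-1}(V) = {x64, x65, x66} ∈ τ ✓.
  V = {[x67]}: π^{-1}(V) = {x67} ∈ τ ✓.
  V = {[x64], [x67]}: π^{-1}(V) = {x64, x67} ∉ τ ✗.
  V = {[x65=x66], [x67]}: π^{-1}(V) = {x65, x66, x67} ∉ τ ✗.
  V = {[x64], [x65=x66], [x67]}: π^{-1}(V) = {x64, x65, x66, x67} ∈ τ ✓.
Open sets in the quotient: τ_Q = {{}, {[x64], [x65=x66]}, {[x67]}, {[x64], [x65=x66], [x67]}} (4 elements).


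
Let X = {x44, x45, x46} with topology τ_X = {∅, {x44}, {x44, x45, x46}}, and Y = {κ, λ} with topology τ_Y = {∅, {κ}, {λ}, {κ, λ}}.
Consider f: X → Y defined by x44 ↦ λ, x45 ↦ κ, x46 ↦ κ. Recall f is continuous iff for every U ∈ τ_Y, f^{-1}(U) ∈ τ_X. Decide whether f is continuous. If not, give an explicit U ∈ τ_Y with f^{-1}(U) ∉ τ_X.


f is NOT continuous.

Compute f^{-1}(U) for each U ∈ τ_Y:
  U = ∅: f^{-1}(U) = ∅ ∈ τ_X ✓.
  U = {κ}: f^{-1}(U) = {x45, x46} ∉ τ_X ✗.
  U = {λ}: f^{-1}(U) = {x44} ∈ τ_X ✓.
  U = {κ, λ}: f^{-1}(U) = {x44, x45, x46} ∈ τ_X ✓.
Found U = {κ} with f^{-1}(U) = {x45, x46} not in τ_X. Therefore f is NOT continuous.


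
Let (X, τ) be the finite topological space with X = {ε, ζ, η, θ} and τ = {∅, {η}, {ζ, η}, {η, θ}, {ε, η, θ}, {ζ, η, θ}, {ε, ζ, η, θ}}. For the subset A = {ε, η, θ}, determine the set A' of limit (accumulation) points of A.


A' = {ε, ζ, θ}

For each x ∈ X, list the open sets U ∈ τ with x ∈ U, then check whether U ∩ (A ∖ {x}) ≠ ∅ for every such U.
  x = ε: opens ∋ x are {ε, η, θ}, {ε, ζ, η, θ}; each meets A ∖ {ε}, so x IS a limit point.
  x = ζ: opens ∋ x are {ζ, η}, {ζ, η, θ}, {ε, ζ, η, θ}; each meets A ∖ {ζ}, so x IS a limit point.
  x = η: open {η} ∋ x has {η} ∩ (A ∖ {η}) = ∅, so x is NOT a limit point.
  x = θ: opens ∋ x are {η, θ}, {ε, η, θ}, {ζ, η, θ}, {ε, ζ, η, θ}; each meets A ∖ {θ}, so x IS a limit point.
Collecting: A' = {ε, ζ, θ}.


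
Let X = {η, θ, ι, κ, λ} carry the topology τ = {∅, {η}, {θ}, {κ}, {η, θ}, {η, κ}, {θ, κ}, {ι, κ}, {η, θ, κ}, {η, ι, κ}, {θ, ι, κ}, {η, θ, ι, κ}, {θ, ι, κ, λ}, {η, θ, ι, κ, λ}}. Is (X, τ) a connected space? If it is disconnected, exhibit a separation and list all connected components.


(X, τ) is disconnected; components = [{η}, {θ, ι, κ, λ}].

Find clopen sets (U ∈ τ with X ∖ U ∈ τ):
  U = ∅, X ∖ U = {η, θ, ι, κ, λ} — both open, so U is clopen.
  U = {η}, X ∖ U = {θ, ι, κ, λ} — both open, so U is clopen.
  U = {θ, ι, κ, λ}, X ∖ U = {η} — both open, so U is clopen.
  U = {η, θ, ι, κ, λ}, X ∖ U = ∅ — both open, so U is clopen.
Nontrivial clopen(s) exist: e.g. {θ, ι, κ, λ}. So (X, τ) is disconnected.
Compute connected components by grouping points that agree on all clopens:
  component: {η}
  component: {θ, ι, κ, λ}


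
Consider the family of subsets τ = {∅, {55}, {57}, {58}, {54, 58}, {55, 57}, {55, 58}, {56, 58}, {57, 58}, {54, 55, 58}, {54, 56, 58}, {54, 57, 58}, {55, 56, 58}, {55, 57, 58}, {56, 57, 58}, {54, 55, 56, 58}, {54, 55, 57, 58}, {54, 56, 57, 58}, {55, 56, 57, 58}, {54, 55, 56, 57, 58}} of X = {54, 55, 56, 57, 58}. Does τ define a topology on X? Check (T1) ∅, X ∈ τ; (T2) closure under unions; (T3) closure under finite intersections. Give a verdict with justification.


τ IS a topology on X.

Axiom (T1): ∅ ∈ τ? Yes; X ∈ τ? Yes.
Axiom (T2/T3): check pairwise unions and intersections of members of τ.
All pairwise intersections and unions checked — each lies in τ. Therefore τ satisfies (T1), (T2), (T3): it IS a topology on X.


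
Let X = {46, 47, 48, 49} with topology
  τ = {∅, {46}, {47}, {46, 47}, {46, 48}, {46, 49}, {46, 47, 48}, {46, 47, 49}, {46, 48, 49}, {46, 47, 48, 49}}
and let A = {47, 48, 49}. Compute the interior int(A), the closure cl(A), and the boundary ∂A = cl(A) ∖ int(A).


int(A) = {47}, cl(A) = {47, 48, 49}, ∂A = {48, 49}.

Closed sets in (X, τ) are complements of opens:
  closed(X, τ) = {∅, {47}, {48}, {49}, {47, 48}, {47, 49}, {48, 49}, {46, 48, 49}, {47, 48, 49}, {46, 47, 48, 49}}.
int(A) = ⋃ {U ∈ τ : U ⊆ A}. Opens contained in A: ∅, {47}.
Taking the union of these: int(A) = {47}.
cl(A) = ⋂ {C closed : A ⊆ C}. Closed sets containing A: {47, 48, 49}, {46, 47, 48, 49}.
Intersecting these: cl(A) = {47, 48, 49}.
∂A = cl(A) ∖ int(A) = {47, 48, 49} ∖ {47} = {48, 49}.


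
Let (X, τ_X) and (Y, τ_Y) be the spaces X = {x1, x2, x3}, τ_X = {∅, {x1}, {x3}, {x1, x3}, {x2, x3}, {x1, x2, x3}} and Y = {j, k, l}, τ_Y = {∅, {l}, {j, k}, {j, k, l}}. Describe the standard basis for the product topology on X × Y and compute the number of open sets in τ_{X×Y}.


Basis B = {∅ × ∅, {x1} × {l}, {x3} × {l}, {x1} × {j, k}, {x1, x3} × {l}, {x2, x3} × {l}, {x3} × {j, k}, {x1} × {j, k, l}, {x1, x2, x3} × {l}, {x3} × {j, k, l}, {x1, x3} × {j, k}, {x2, x3} × {j, k}, {x1, x3} × {j, k, l}, {x1, x2, x3} × {j, k}, {x2, x3} × {j, k, l}, {x1, x2, x3} × {j, k, l}}; |τ_{X×Y}| = 36.

Enumerate products U × V with U ∈ τ_X, V ∈ τ_Y (deduplicated):
  ∅ × ∅ = {} (∅)
  {x1} × {l} = {(x1,l)}
  {x3} × {l} = {(x3,l)}
  {x1} × {j, k} = {(x1,j), (x1,k)}
  {x1, x3} × {l} = {(x1,l), (x3,l)}
  {x2, x3} × {l} = {(x2,l), (x3,l)}
  {x3} × {j, k} = {(x3,j), (x3,k)}
  {x1} × {j, k, l} = {(x1,j), (x1,k), (x1,l)}
  {x1, x2, x3} × {l} = {(x1,l), (x2,l), (x3,l)}
  {x3} × {j, k, l} = {(x3,j), (x3,k), (x3,l)}
  {x1, x3} × {j, k} = {(x1,j), (x1,k), (x3,j), (x3,k)}
  {x2, x3} × {j, k} = {(x2,j), (x2,k), (x3,j), (x3,k)}
  {x1, x3} × {j, k, l} = {(x1,j), (x1,k), (x1,l), (x3,j), (x3,k), (x3,l)}
  {x1, x2, x3} × {j, k} = {(x1,j), (x1,k), (x2,j), (x2,k), (x3,j), (x3,k)}
  {x2, x3} × {j, k, l} = {(x2,j), (x2,k), (x2,l), (x3,j), (x3,k), (x3,l)}
  {x1, x2, x3} × {j, k, l} = {(x1,j), (x1,k), (x1,l), (x2,j), (x2,k), (x2,l), (x3,j), (x3,k), (x3,l)}
These 16 distinct sets form the basis B.
Close under arbitrary unions to get τ_{X×Y}; counting gives |τ_{X×Y}| = 36.


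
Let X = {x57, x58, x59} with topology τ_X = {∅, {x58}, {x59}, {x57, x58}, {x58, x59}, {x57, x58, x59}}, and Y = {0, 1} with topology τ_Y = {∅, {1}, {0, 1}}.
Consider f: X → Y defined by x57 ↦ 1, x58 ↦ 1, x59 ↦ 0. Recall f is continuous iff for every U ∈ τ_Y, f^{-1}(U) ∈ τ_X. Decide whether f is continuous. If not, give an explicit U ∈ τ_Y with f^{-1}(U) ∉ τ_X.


f IS continuous.

Compute f^{-1}(U) for each U ∈ τ_Y:
  U = ∅: f^{-1}(U) = ∅ ∈ τ_X ✓.
  U = {1}: f^{-1}(U) = {x57, x58} ∈ τ_X ✓.
  U = {0, 1}: f^{-1}(U) = {x57, x58, x59} ∈ τ_X ✓.
Every preimage lies in τ_X, so f IS continuous.


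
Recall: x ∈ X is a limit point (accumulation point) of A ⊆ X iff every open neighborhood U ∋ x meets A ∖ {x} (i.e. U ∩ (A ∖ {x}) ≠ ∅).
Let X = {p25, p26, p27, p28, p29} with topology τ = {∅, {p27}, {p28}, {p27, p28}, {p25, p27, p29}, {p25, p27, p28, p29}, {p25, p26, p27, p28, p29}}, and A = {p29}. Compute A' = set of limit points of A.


A' = {p25, p26}

For each x ∈ X, list the open sets U ∈ τ with x ∈ U, then check whether U ∩ (A ∖ {x}) ≠ ∅ for every such U.
  x = p25: opens ∋ x are {p25, p27, p29}, {p25, p27, p28, p29}, {p25, p26, p27, p28, p29}; each meets A ∖ {p25}, so x IS a limit point.
  x = p26: opens ∋ x are {p25, p26, p27, p28, p29}; each meets A ∖ {p26}, so x IS a limit point.
  x = p27: open {p27} ∋ x has {p27} ∩ (A ∖ {p27}) = ∅, so x is NOT a limit point.
  x = p28: open {p28} ∋ x has {p28} ∩ (A ∖ {p28}) = ∅, so x is NOT a limit point.
  x = p29: open {p25, p27, p29} ∋ x has {p25, p27, p29} ∩ (A ∖ {p29}) = ∅, so x is NOT a limit point.
Collecting: A' = {p25, p26}.


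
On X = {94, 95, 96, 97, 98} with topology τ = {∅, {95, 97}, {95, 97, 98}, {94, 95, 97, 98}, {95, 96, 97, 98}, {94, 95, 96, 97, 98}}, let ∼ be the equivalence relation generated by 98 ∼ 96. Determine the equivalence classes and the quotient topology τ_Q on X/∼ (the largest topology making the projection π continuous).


X/∼ = {[94], [95], [96=98], [97]}; |τ_Q| = 4.

Equivalence classes: [94], [95], [96=98], [97].
Quotient map π: X → X/∼ sends 94 ↦ [94], 95 ↦ [95], 96 ↦ [96=98], 97 ↦ [97], 98 ↦ [96=98].
For each subset V ⊆ X/∼, compute π^{-1}(V) ⊆ X and check whether π^{-1}(V) ∈ τ. V is open in τ_Q iff π^{-1}(V) ∈ τ.
  V = {}: π^{-1}(V) = ∅ ∈ τ ✓.
  V = {[94]}: π^{-1}(V) = {94} ∉ τ ✗.
  V = {[95]}: π^{-1}(V) = {95} ∉ τ ✗.
  V = {[94], [95]}: π^{-1}(V) = {94, 95} ∉ τ ✗.
  V = {[96=98]}: π^{-1}(V) = {96, 98} ∉ τ ✗.
  V = {[94], [96=98]}: π^{-1}(V) = {94, 96, 98} ∉ τ ✗.
  V = {[95], [96=98]}: π^{-1}(V) = {95, 96, 98} ∉ τ ✗.
  V = {[94], [95], [96=98]}: π^{-1}(V) = {94, 95, 96, 98} ∉ τ ✗.
  V = {[97]}: π^{-1}(V) = {97} ∉ τ ✗.
  V = {[94], [97]}: π^{-1}(V) = {94, 97} ∉ τ ✗.
  V = {[95], [97]}: π^{-1}(V) = {95, 97} ∈ τ ✓.
  V = {[94], [95], [97]}: π^{-1}(V) = {94, 95, 97} ∉ τ ✗.
  V = {[96=98], [97]}: π^{-1}(V) = {96, 97, 98} ∉ τ ✗.
  V = {[94], [96=98], [97]}: π^{-1}(V) = {94, 96, 97, 98} ∉ τ ✗.
  V = {[95], [96=98], [97]}: π^{-1}(V) = {95, 96, 97, 98} ∈ τ ✓.
  V = {[94], [95], [96=98], [97]}: π^{-1}(V) = {94, 95, 96, 97, 98} ∈ τ ✓.
Open sets in the quotient: τ_Q = {{}, {[95], [97]}, {[95], [96=98], [97]}, {[94], [95], [96=98], [97]}} (4 elements).


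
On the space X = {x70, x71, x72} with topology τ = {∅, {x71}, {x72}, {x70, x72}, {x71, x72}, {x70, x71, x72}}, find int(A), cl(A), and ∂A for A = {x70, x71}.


int(A) = {x71}, cl(A) = {x70, x71}, ∂A = {x70}.

Closed sets in (X, τ) are complements of opens:
  closed(X, τ) = {∅, {x70}, {x71}, {x70, x71}, {x70, x72}, {x70, x71, x72}}.
int(A) = ⋃ {U ∈ τ : U ⊆ A}. Opens contained in A: ∅, {x71}.
Taking the union of these: int(A) = {x71}.
cl(A) = ⋂ {C closed : A ⊆ C}. Closed sets containing A: {x70, x71}, {x70, x71, x72}.
Intersecting these: cl(A) = {x70, x71}.
∂A = cl(A) ∖ int(A) = {x70, x71} ∖ {x71} = {x70}.


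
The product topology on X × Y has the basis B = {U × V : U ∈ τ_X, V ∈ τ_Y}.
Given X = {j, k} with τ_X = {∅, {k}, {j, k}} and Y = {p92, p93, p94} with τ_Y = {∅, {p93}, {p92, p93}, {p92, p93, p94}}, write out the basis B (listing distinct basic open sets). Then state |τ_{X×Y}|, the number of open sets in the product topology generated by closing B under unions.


Basis B = {∅ × ∅, {k} × {p93}, {j, k} × {p93}, {k} × {p92, p93}, {k} × {p92, p93, p94}, {j, k} × {p92, p93}, {j, k} × {p92, p93, p94}}; |τ_{X×Y}| = 10.

Enumerate products U × V with U ∈ τ_X, V ∈ τ_Y (deduplicated):
  ∅ × ∅ = {} (∅)
  {k} × {p93} = {(k,p93)}
  {j, k} × {p93} = {(j,p93), (k,p93)}
  {k} × {p92, p93} = {(k,p92), (k,p93)}
  {k} × {p92, p93, p94} = {(k,p92), (k,p93), (k,p94)}
  {j, k} × {p92, p93} = {(j,p92), (j,p93), (k,p92), (k,p93)}
  {j, k} × {p92, p93, p94} = {(j,p92), (j,p93), (j,p94), (k,p92), (k,p93), (k,p94)}
These 7 distinct sets form the basis B.
Close under arbitrary unions to get τ_{X×Y}; counting gives |τ_{X×Y}| = 10.


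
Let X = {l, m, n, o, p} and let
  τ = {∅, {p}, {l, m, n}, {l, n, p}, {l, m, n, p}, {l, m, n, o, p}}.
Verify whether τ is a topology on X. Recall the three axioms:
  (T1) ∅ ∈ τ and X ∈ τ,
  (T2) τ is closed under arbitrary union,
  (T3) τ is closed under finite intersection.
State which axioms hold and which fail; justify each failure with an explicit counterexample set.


τ is NOT a topology on X.

Axiom (T1): ∅ ∈ τ? Yes; X ∈ τ? Yes.
Axiom (T2/T3): check pairwise unions and intersections of members of τ.
Counterexample for (T3): {l, m, n} ∩ {l, n, p} = {l, n} ∉ τ. Therefore τ is NOT a topology.


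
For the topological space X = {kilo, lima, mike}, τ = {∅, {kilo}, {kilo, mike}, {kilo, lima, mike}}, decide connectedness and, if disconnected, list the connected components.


(X, τ) is connected.

Find clopen sets (U ∈ τ with X ∖ U ∈ τ):
  U = ∅, X ∖ U = {kilo, lima, mike} — both open, so U is clopen.
  U = {kilo, lima, mike}, X ∖ U = ∅ — both open, so U is clopen.
Only trivial clopens (∅ and X) exist, so (X, τ) is connected.
Compute connected components by grouping points that agree on all clopens:
  component: {kilo, lima, mike}


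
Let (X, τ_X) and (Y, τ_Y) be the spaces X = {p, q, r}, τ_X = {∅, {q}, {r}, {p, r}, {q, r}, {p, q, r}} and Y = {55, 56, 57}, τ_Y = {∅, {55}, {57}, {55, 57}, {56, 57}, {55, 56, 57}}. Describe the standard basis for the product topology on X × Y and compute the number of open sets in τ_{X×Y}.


Basis B = {∅ × ∅, {q} × {55}, {q} × {57}, {r} × {55}, {r} × {57}, {p, r} × {55}, {p, r} × {57}, {q} × {55, 57}, {q, r} × {55}, {q} × {56, 57}, {q, r} × {57}, {r} × {55, 57}, {r} × {56, 57}, {p, q, r} × {55}, {p, q, r} × {57}, {q} × {55, 56, 57}, {r} × {55, 56, 57}, {p, r} × {55, 57}, {p, r} × {56, 57}, {q, r} × {55, 57}, {q, r} × {56, 57}, {p, r} × {55, 56, 57}, {p, q, r} × {55, 57}, {p, q, r} × {56, 57}, {q, r} × {55, 56, 57}, {p, q, r} × {55, 56, 57}}; |τ_{X×Y}| = 108.

Enumerate products U × V with U ∈ τ_X, V ∈ τ_Y (deduplicated):
  ∅ × ∅ = {} (∅)
  {q} × {55} = {(q,55)}
  {q} × {57} = {(q,57)}
  {r} × {55} = {(r,55)}
  {r} × {57} = {(r,57)}
  {p, r} × {55} = {(p,55), (r,55)}
  {p, r} × {57} = {(p,57), (r,57)}
  {q} × {55, 57} = {(q,55), (q,57)}
  {q, r} × {55} = {(q,55), (r,55)}
  {q} × {56, 57} = {(q,56), (q,57)}
  {q, r} × {57} = {(q,57), (r,57)}
  {r} × {55, 57} = {(r,55), (r,57)}
  {r} × {56, 57} = {(r,56), (r,57)}
  {p, q, r} × {55} = {(p,55), (q,55), (r,55)}
  {p, q, r} × {57} = {(p,57), (q,57), (r,57)}
  {q} × {55, 56, 57} = {(q,55), (q,56), (q,57)}
  {r} × {55, 56, 57} = {(r,55), (r,56), (r,57)}
  {p, r} × {55, 57} = {(p,55), (p,57), (r,55), (r,57)}
  {p, r} × {56, 57} = {(p,56), (p,57), (r,56), (r,57)}
  {q, r} × {55, 57} = {(q,55), (q,57), (r,55), (r,57)}
  {q, r} × {56, 57} = {(q,56), (q,57), (r,56), (r,57)}
  {p, r} × {55, 56, 57} = {(p,55), (p,56), (p,57), (r,55), (r,56), (r,57)}
  {p, q, r} × {55, 57} = {(p,55), (p,57), (q,55), (q,57), (r,55), (r,57)}
  {p, q, r} × {56, 57} = {(p,56), (p,57), (q,56), (q,57), (r,56), (r,57)}
  {q, r} × {55, 56, 57} = {(q,55), (q,56), (q,57), (r,55), (r,56), (r,57)}
  {p, q, r} × {55, 56, 57} = {(p,55), (p,56), (p,57), (q,55), (q,56), (q,57), (r,55), (r,56), (r,57)}
These 26 distinct sets form the basis B.
Close under arbitrary unions to get τ_{X×Y}; counting gives |τ_{X×Y}| = 108.
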